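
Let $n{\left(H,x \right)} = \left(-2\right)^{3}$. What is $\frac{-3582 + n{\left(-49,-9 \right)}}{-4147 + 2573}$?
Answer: $\frac{1795}{787} \approx 2.2808$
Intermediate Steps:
$n{\left(H,x \right)} = -8$
$\frac{-3582 + n{\left(-49,-9 \right)}}{-4147 + 2573} = \frac{-3582 - 8}{-4147 + 2573} = - \frac{3590}{-1574} = \left(-3590\right) \left(- \frac{1}{1574}\right) = \frac{1795}{787}$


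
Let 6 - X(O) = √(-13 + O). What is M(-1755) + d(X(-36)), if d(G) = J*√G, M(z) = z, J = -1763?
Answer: -1755 - 1763*√(6 - 7*I) ≈ -6618.4 + 2236.8*I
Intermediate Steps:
X(O) = 6 - √(-13 + O)
d(G) = -1763*√G
M(-1755) + d(X(-36)) = -1755 - 1763*√(6 - √(-13 - 36)) = -1755 - 1763*√(6 - √(-49)) = -1755 - 1763*√(6 - 7*I)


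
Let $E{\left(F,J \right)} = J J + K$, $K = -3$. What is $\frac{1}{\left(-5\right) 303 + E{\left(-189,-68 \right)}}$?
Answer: $\frac{1}{3106} \approx 0.00032196$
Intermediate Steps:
$E{\left(F,J \right)} = -3 + J^{2}$ ($E{\left(F,J \right)} = J J - 3 = J^{2} - 3 = -3 + J^{2}$)
$\frac{1}{\left(-5\right) 303 + E{\left(-189,-68 \right)}} = \frac{1}{\left(-5\right) 303 - \left(3 - \left(-68\right)^{2}\right)} = \frac{1}{-1515 + \left(-3 + 4624\right)} = \frac{1}{-1515 + 4621} = \frac{1}{3106}$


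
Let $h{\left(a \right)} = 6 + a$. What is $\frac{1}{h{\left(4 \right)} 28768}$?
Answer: $\frac{1}{287680} \approx 3.4761 \cdot 10^{-6}$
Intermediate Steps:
$\frac{1}{h{\left(4 \right)} 28768} = \frac{1}{\left(6 + 4\right) 28768} = \frac{1}{10 \cdot 28768} = \frac{1}{287680}$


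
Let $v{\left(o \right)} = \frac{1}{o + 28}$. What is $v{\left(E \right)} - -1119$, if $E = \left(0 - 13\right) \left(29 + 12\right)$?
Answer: $\frac{565094}{505} \approx 1119.0$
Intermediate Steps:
$E = -533$ ($E = \left(-13\right) 41 = -533$)
$v{\left(o \right)} = \frac{1}{28 + o}$
$v{\left(E \right)} - -1119 = \frac{1}{28 - 533} - -1119 = \frac{1}{-505} + 1119 = - \frac{1}{505} + 1119 = \frac{565094}{505}$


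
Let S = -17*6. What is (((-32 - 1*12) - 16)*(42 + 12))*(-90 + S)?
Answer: 622080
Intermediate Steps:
S = -102
(((-32 - 1*12) - 16)*(42 + 12))*(-90 + S) = (((-32 - 1*12) - 16)*(42 + 12))*(-90 - 102) = (((-32 - 12) - 16)*54)*(-192) = ((-44 - 16)*54)*(-192) = -60*54*(-192) = -3240*(-192) = 622080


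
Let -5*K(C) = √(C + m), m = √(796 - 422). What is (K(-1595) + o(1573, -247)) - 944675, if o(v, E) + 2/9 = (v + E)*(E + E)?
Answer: -14397473/9 - I*√(1595 - √374)/5 ≈ -1.5997e+6 - 7.9389*I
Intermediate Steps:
m = √374 ≈ 19.339
K(C) = -√(C + √374)/5
o(v, E) = -2/9 + 2*E*(E + v) (o(v, E) = -2/9 + (v + E)*(E + E) = -2/9 + (E + v)*(2*E) = -2/9 + 2*E*(E + v))
(K(-1595) + o(1573, -247)) - 944675 = (-√(-1595 + √374)/5 + (-2/9 + 2*(-247)² + 2*(-247)*1573)) - 944675 = (-√(-1595 + √374)/5 + (-2/9 + 2*61009 - 777062)) - 944675 = (-√(-1595 + √374)/5 + (-2/9 + 122018 - 777062)) - 944675 = (-√(-1595 + √374)/5 - 5895398/9) - 944675 = (-5895398/9 - √(-1595 + √374)/5) - 944675 = -14397473/9 - √(-1595 + √374)/5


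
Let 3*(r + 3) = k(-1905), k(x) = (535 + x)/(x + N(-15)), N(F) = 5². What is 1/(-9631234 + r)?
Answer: -564/5432017531 ≈ -1.0383e-7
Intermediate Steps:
N(F) = 25
k(x) = (535 + x)/(25 + x) (k(x) = (535 + x)/(x + 25) = (535 + x)/(25 + x))
r = -1555/564 (r = -3 + ((535 - 1905)/(25 - 1905))/3 = -3 + (-1370/(-1880))/3 = -3 + (-1/1880*(-1370))/3 = -3 + (⅓)*(137/188) = -3 + 137/564 = -1555/564 ≈ -2.7571)
1/(-9631234 + r) = 1/(-9631234 - 1555/564) = 1/(-5432017531/564) = -564/5432017531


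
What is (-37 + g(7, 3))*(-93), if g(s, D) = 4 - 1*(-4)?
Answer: 2697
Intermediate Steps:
g(s, D) = 8 (g(s, D) = 4 + 4 = 8)
(-37 + g(7, 3))*(-93) = (-37 + 8)*(-93) = -29*(-93) = 2697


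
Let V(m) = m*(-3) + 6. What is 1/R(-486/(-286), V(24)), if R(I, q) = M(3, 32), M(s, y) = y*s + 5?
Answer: 1/101 ≈ 0.0099010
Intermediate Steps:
V(m) = 6 - 3*m (V(m) = -3*m + 6 = 6 - 3*m)
M(s, y) = 5 + s*y (M(s, y) = s*y + 5 = 5 + s*y)
R(I, q) = 101 (R(I, q) = 5 + 3*32 = 5 + 96 = 101)
1/R(-486/(-286), V(24)) = 1/101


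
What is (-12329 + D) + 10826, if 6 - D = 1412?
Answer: -2909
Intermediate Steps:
D = -1406 (D = 6 - 1*1412 = 6 - 1412 = -1406)
(-12329 + D) + 10826 = (-12329 - 1406) + 10826 = -13735 + 10826 = -2909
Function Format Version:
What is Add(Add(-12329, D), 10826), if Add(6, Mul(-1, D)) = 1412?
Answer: -2909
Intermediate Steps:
D = -1406 (D = Add(6, Mul(-1, 1412)) = Add(6, -1412) = -1406)
Add(Add(-12329, D), 10826) = Add(Add(-12329, -1406), 10826) = Add(-13735, 10826) = -2909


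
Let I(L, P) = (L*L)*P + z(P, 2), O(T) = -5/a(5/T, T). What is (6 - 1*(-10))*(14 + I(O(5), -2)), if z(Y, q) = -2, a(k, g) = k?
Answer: -608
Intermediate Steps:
O(T) = -T (O(T) = -5*T/5 = -T)
I(L, P) = -2 + P*L**2 (I(L, P) = (L*L)*P - 2 = L**2*P - 2 = P*L**2 - 2 = -2 + P*L**2)
(6 - 1*(-10))*(14 + I(O(5), -2)) = (6 - 1*(-10))*(14 + (-2 - 2*(-1*5)**2)) = (6 + 10)*(14 + (-2 - 2*(-5)**2)) = 16*(14 + (-2 - 2*25)) = 16*(14 + (-2 - 50)) = 16*(14 - 52) = 16*(-38) = -608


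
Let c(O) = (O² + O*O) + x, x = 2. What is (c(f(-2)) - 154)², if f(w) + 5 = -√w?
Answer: 10436 - 4240*I*√2 ≈ 10436.0 - 5996.3*I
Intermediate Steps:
f(w) = -5 - √w
c(O) = 2 + 2*O² (c(O) = (O² + O*O) + 2 = (O² + O²) + 2 = 2*O² + 2 = 2 + 2*O²)
(c(f(-2)) - 154)² = ((2 + 2*(-5 - √(-2))²) - 154)² = ((2 + 2*(-5 - I*√2)²) - 154)² = (-152 + 2*(-5 - I*√2)²)²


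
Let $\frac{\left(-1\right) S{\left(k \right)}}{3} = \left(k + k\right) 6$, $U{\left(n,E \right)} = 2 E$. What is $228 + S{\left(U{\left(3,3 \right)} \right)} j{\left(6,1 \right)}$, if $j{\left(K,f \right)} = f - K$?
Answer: $1308$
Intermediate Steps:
$S{\left(k \right)} = - 36 k$ ($S{\left(k \right)} = - 3 \left(k + k\right) 6 = - 3 \cdot 2 k 6 = - 3 \cdot 12 k = - 36 k$)
$228 + S{\left(U{\left(3,3 \right)} \right)} j{\left(6,1 \right)} = 228 + - 36 \cdot 2 \cdot 3 \left(1 - 6\right) = 228 + \left(-36\right) 6 \left(1 - 6\right) = 228 - -1080 = 228 + 1080 = 1308$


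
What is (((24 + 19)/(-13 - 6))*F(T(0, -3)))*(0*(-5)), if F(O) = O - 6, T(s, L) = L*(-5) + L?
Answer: 0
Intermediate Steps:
T(s, L) = -4*L (T(s, L) = -5*L + L = -4*L)
F(O) = -6 + O
(((24 + 19)/(-13 - 6))*F(T(0, -3)))*(0*(-5)) = (((24 + 19)/(-13 - 6))*(-6 - 4*(-3)))*(0*(-5)) = ((43/(-19))*(-6 + 12))*0 = ((43*(-1/19))*6)*0 = -43/19*6*0 = -258/19*0 = 0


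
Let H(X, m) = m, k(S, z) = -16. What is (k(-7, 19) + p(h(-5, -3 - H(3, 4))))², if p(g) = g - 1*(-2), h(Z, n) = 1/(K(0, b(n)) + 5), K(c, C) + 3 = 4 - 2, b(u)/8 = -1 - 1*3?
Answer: 3025/16 ≈ 189.06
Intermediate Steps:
b(u) = -32 (b(u) = 8*(-1 - 1*3) = 8*(-1 - 3) = 8*(-4) = -32)
K(c, C) = -1 (K(c, C) = -3 + (4 - 2) = -3 + 2 = -1)
h(Z, n) = ¼ (h(Z, n) = 1/(-1 + 5) = 1/4 = ¼)
p(g) = 2 + g (p(g) = g + 2 = 2 + g)
(k(-7, 19) + p(h(-5, -3 - H(3, 4))))² = (-16 + (2 + ¼))² = (-16 + 9/4)² = (-55/4)² = 3025/16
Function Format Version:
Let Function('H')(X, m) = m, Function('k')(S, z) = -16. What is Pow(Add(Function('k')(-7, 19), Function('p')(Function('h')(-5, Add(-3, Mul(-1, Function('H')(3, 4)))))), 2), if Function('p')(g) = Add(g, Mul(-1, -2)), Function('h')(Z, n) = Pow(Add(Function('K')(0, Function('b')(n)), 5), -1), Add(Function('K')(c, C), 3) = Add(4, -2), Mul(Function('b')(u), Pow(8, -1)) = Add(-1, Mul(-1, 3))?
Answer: Rational(3025, 16) ≈ 189.06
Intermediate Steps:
Function('b')(u) = -32 (Function('b')(u) = Mul(8, Add(-1, Mul(-1, 3))) = Mul(8, Add(-1, -3)) = Mul(8, -4) = -32)
Function('K')(c, C) = -1 (Function('K')(c, C) = Add(-3, Add(4, -2)) = Add(-3, 2) = -1)
Function('h')(Z, n) = Rational(1, 4) (Function('h')(Z, n) = Pow(Add(-1, 5), -1) = Pow(4, -1) = Rational(1, 4))
Function('p')(g) = Add(2, g) (Function('p')(g) = Add(g, 2) = Add(2, g))
Pow(Add(Function('k')(-7, 19), Function('p')(Function('h')(-5, Add(-3, Mul(-1, Function('H')(3, 4)))))), 2) = Pow(Add(-16, Add(2, Rational(1, 4))), 2) = Pow(Add(-16, Rational(9, 4)), 2) = Pow(Rational(-55, 4), 2) = Rational(3025, 16)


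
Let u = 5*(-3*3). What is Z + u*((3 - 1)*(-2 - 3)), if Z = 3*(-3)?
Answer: 441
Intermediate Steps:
u = -45 (u = 5*(-9) = -45)
Z = -9
Z + u*((3 - 1)*(-2 - 3)) = -9 - 45*(3 - 1)*(-2 - 3) = -9 - 90*(-5) = -9 - 45*(-10) = -9 + 450 = 441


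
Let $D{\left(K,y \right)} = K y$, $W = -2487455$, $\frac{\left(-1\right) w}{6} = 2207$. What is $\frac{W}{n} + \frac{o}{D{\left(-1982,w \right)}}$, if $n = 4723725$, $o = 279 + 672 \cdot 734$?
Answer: $- \frac{4196904837863}{8265146980260} \approx -0.50778$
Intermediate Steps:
$w = -13242$ ($w = \left(-6\right) 2207 = -13242$)
$o = 493527$ ($o = 279 + 493248 = 493527$)
$\frac{W}{n} + \frac{o}{D{\left(-1982,w \right)}} = - \frac{2487455}{4723725} + \frac{493527}{\left(-1982\right) \left(-13242\right)} = \left(-2487455\right) \frac{1}{4723725} + \frac{493527}{26245644} = - \frac{497491}{944745} + 493527 \cdot \frac{1}{26245644} = - \frac{497491}{944745} + \frac{164509}{8748548} = - \frac{4196904837863}{8265146980260}$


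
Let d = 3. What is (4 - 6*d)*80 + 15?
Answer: -1105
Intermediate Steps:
(4 - 6*d)*80 + 15 = (4 - 6*3)*80 + 15 = (4 - 18)*80 + 15 = -14*80 + 15 = -1120 + 15 = -1105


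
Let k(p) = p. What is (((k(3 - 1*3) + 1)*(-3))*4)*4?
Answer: -48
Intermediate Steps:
(((k(3 - 1*3) + 1)*(-3))*4)*4 = ((((3 - 1*3) + 1)*(-3))*4)*4 = ((((3 - 3) + 1)*(-3))*4)*4 = (((0 + 1)*(-3))*4)*4 = ((1*(-3))*4)*4 = -3*4*4 = -12*4 = -48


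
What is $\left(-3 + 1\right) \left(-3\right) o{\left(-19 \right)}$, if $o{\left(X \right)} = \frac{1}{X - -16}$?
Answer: $-2$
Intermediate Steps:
$o{\left(X \right)} = \frac{1}{16 + X}$ ($o{\left(X \right)} = \frac{1}{X + 16} = \frac{1}{16 + X}$)
$\left(-3 + 1\right) \left(-3\right) o{\left(-19 \right)} = \frac{\left(-3 + 1\right) \left(-3\right)}{16 - 19} = \frac{\left(-2\right) \left(-3\right)}{-3} = 6 \left(- \frac{1}{3}\right) = -2$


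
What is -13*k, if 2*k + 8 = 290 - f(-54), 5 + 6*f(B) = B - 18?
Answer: -22997/12 ≈ -1916.4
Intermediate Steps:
f(B) = -23/6 + B/6 (f(B) = -5/6 + (B - 18)/6 = -5/6 + (-18 + B)/6 = -5/6 + (-3 + B/6) = -23/6 + B/6)
k = 1769/12 (k = -4 + (290 - (-23/6 + (1/6)*(-54)))/2 = -4 + (290 - (-23/6 - 9))/2 = -4 + (290 - 1*(-77/6))/2 = -4 + (290 + 77/6)/2 = -4 + (1/2)*(1817/6) = -4 + 1817/12 = 1769/12 ≈ 147.42)
-13*k = -13*1769/12 = -22997/12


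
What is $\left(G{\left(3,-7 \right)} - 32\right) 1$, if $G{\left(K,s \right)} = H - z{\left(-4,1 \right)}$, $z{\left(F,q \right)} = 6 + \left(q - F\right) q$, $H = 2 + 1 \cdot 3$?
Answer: $-38$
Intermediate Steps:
$H = 5$ ($H = 2 + 3 = 5$)
$z{\left(F,q \right)} = 6 + q \left(q - F\right)$
$G{\left(K,s \right)} = -6$ ($G{\left(K,s \right)} = 5 - \left(6 + 1^{2} - \left(-4\right) 1\right) = 5 - \left(6 + 1 + 4\right) = 5 - 11 = -6$)
$\left(G{\left(3,-7 \right)} - 32\right) 1 = \left(-6 - 32\right) 1 = \left(-38\right) 1 = -38$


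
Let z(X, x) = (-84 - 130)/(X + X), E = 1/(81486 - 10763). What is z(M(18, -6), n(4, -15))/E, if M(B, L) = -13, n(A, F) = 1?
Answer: 7567361/13 ≈ 5.8211e+5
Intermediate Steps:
E = 1/70723 ≈ 1.4140e-5
z(X, x) = -107/X (z(X, x) = -214*1/(2*X) = -107/X)
z(M(18, -6), n(4, -15))/E = (-107/(-13))/(1/70723) = -107*(-1/13)*70723 = (107/13)*70723 = 7567361/13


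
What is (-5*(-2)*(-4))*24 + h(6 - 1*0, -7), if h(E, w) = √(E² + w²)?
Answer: -960 + √85 ≈ -950.78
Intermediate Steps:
(-5*(-2)*(-4))*24 + h(6 - 1*0, -7) = (-5*(-2)*(-4))*24 + √((6 - 1*0)² + (-7)²) = (10*(-4))*24 + √((6 + 0)² + 49) = -40*24 + √(6² + 49) = -960 + √(36 + 49) = -960 + √85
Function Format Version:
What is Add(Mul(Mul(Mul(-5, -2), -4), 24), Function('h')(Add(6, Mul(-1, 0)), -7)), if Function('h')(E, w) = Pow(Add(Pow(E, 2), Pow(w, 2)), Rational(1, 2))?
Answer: Add(-960, Pow(85, Rational(1, 2))) ≈ -950.78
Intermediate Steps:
Add(Mul(Mul(Mul(-5, -2), -4), 24), Function('h')(Add(6, Mul(-1, 0)), -7)) = Add(Mul(Mul(Mul(-5, -2), -4), 24), Pow(Add(Pow(Add(6, Mul(-1, 0)), 2), Pow(-7, 2)), Rational(1, 2))) = Add(Mul(Mul(10, -4), 24), Pow(Add(Pow(Add(6, 0), 2), 49), Rational(1, 2))) = Add(Mul(-40, 24), Pow(Add(Pow(6, 2), 49), Rational(1, 2))) = Add(-960, Pow(Add(36, 49), Rational(1, 2))) = Add(-960, Pow(85, Rational(1, 2)))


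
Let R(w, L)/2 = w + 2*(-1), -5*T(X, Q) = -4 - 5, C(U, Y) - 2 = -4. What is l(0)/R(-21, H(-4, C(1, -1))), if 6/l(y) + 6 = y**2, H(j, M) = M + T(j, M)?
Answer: 1/46 ≈ 0.021739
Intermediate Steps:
C(U, Y) = -2 (C(U, Y) = 2 - 4 = -2)
T(X, Q) = 9/5 (T(X, Q) = -(-4 - 5)/5 = -1/5*(-9) = 9/5)
H(j, M) = 9/5 + M (H(j, M) = M + 9/5 = 9/5 + M)
l(y) = 6/(-6 + y**2)
R(w, L) = -4 + 2*w (R(w, L) = 2*(w + 2*(-1)) = 2*(w - 2) = 2*(-2 + w) = -4 + 2*w)
l(0)/R(-21, H(-4, C(1, -1))) = (6/(-6 + 0**2))/(-4 + 2*(-21)) = (6/(-6 + 0))/(-4 - 42) = (6/(-6))/(-46) = (6*(-1/6))*(-1/46) = -1*(-1/46) = 1/46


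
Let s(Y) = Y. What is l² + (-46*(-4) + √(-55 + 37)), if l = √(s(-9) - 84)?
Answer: 91 + 3*I*√2 ≈ 91.0 + 4.2426*I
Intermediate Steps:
l = I*√93 (l = √(-9 - 84) = √(-93) = I*√93 ≈ 9.6436*I)
l² + (-46*(-4) + √(-55 + 37)) = (I*√93)² + (-46*(-4) + √(-55 + 37)) = -93 + (184 + √(-18)) = -93 + (184 + 3*I*√2) = 91 + 3*I*√2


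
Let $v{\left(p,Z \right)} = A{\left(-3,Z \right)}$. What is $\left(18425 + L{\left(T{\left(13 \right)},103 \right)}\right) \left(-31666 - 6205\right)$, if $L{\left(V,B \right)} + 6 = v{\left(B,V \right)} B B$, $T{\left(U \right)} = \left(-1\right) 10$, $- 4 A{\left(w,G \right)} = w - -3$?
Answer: $-697545949$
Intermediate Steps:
$A{\left(w,G \right)} = - \frac{3}{4} - \frac{w}{4}$ ($A{\left(w,G \right)} = - \frac{w - -3}{4} = - \frac{w + 3}{4} = - \frac{3 + w}{4} = - \frac{3}{4} - \frac{w}{4}$)
$v{\left(p,Z \right)} = 0$ ($v{\left(p,Z \right)} = - \frac{3}{4} - - \frac{3}{4} = - \frac{3}{4} + \frac{3}{4} = 0$)
$T{\left(U \right)} = -10$
$L{\left(V,B \right)} = -6$ ($L{\left(V,B \right)} = -6 + 0 B B = -6 + 0 B = -6 + 0 = -6$)
$\left(18425 + L{\left(T{\left(13 \right)},103 \right)}\right) \left(-31666 - 6205\right) = \left(18425 - 6\right) \left(-31666 - 6205\right) = 18419 \left(-37871\right) = -697545949$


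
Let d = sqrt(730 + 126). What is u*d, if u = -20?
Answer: -40*sqrt(214) ≈ -585.15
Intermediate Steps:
d = 2*sqrt(214) (d = sqrt(856) = 2*sqrt(214) ≈ 29.257)
u*d = -40*sqrt(214)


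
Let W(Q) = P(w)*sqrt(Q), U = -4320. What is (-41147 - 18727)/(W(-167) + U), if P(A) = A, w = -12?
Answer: 1796220/129767 - 9979*I*sqrt(167)/259534 ≈ 13.842 - 0.49688*I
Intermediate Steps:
W(Q) = -12*sqrt(Q)
(-41147 - 18727)/(W(-167) + U) = (-41147 - 18727)/(-12*I*sqrt(167) - 4320) = -59874/(-12*I*sqrt(167) - 4320) = -59874/(-4320 - 12*I*sqrt(167))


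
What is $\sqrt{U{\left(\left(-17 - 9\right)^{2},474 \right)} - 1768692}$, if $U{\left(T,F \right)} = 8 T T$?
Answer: $22 \sqrt{3899} \approx 1373.7$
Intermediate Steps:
$U{\left(T,F \right)} = 8 T^{2}$
$\sqrt{U{\left(\left(-17 - 9\right)^{2},474 \right)} - 1768692} = \sqrt{8 \left(\left(-17 - 9\right)^{2}\right)^{2} - 1768692} = \sqrt{8 \left(\left(-26\right)^{2}\right)^{2} - 1768692} = \sqrt{8 \cdot 676^{2} - 1768692} = \sqrt{8 \cdot 456976 - 1768692} = \sqrt{3655808 - 1768692} = \sqrt{1887116} = 22 \sqrt{3899}$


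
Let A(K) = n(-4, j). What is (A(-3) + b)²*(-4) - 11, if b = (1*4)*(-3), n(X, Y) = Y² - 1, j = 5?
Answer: -587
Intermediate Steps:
n(X, Y) = -1 + Y²
A(K) = 24 (A(K) = -1 + 5² = -1 + 25 = 24)
b = -12 (b = 4*(-3) = -12)
(A(-3) + b)²*(-4) - 11 = (24 - 12)²*(-4) - 11 = 12²*(-4) - 11 = 144*(-4) - 11 = -576 - 11 = -587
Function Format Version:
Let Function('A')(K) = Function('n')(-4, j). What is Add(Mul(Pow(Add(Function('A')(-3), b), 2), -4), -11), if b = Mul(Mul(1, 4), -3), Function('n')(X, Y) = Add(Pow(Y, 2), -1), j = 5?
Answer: -587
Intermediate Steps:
Function('n')(X, Y) = Add(-1, Pow(Y, 2))
Function('A')(K) = 24 (Function('A')(K) = Add(-1, Pow(5, 2)) = Add(-1, 25) = 24)
b = -12 (b = Mul(4, -3) = -12)
Add(Mul(Pow(Add(Function('A')(-3), b), 2), -4), -11) = Add(Mul(Pow(Add(24, -12), 2), -4), -11) = Add(Mul(Pow(12, 2), -4), -11) = Add(Mul(144, -4), -11) = Add(-576, -11) = -587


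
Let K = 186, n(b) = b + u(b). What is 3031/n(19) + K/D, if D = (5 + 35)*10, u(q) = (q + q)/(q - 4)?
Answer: 9123039/64600 ≈ 141.22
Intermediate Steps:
u(q) = 2*q/(-4 + q) (u(q) = (2*q)/(-4 + q) = 2*q/(-4 + q))
n(b) = b + 2*b/(-4 + b)
D = 400 (D = 40*10 = 400)
3031/n(19) + K/D = 3031/((19*(-2 + 19)/(-4 + 19))) + 186/400 = 3031/((19*17/15)) + 186*(1/400) = 3031/((19*(1/15)*17)) + 93/200 = 3031/(323/15) + 93/200 = 3031*(15/323) + 93/200 = 45465/323 + 93/200 = 9123039/64600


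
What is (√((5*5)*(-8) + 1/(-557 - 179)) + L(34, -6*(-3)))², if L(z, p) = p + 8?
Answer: (4784 + I*√6771246)²/33856 ≈ 476.0 + 735.39*I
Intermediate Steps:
L(z, p) = 8 + p
(√((5*5)*(-8) + 1/(-557 - 179)) + L(34, -6*(-3)))² = (√((5*5)*(-8) + 1/(-557 - 179)) + (8 - 6*(-3)))² = (√(25*(-8) + 1/(-736)) + (8 + 18))² = (√(-200 - 1/736) + 26)² = (√(-147201/736) + 26)² = (I*√6771246/184 + 26)² = (26 + I*√6771246/184)²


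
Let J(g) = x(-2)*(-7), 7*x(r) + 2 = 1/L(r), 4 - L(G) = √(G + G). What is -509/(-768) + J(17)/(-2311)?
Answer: 5874583/8874240 + I/23110 ≈ 0.66198 + 4.3271e-5*I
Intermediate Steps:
L(G) = 4 - √2*√G (L(G) = 4 - √(G + G) = 4 - √(2*G) = 4 - √2*√G)
x(r) = -2/7 + 1/(7*(4 - √2*√r))
J(g) = -(-4 - 2*I)*(7 - 4*I)/20 (J(g) = ((7 - 2*√2*√(-2))/(7*(-4 + √2*√(-2))))*(-7) = ((7 - 2*√2*I*√2)/(7*(-4 + √2*(I*√2))))*(-7) = ((7 - 4*I)/(7*(-4 + 2*I)))*(-7) = (((-4 - 2*I)/20)*(7 - 4*I)/7)*(-7) = ((-4 - 2*I)*(7 - 4*I)/140)*(-7) = -(-4 - 2*I)*(7 - 4*I)/20)
-509/(-768) + J(17)/(-2311) = -509/(-768) + (9/5 - I/10)/(-2311) = -509*(-1/768) + (9/5 - I/10)*(-1/2311) = 509/768 + (-9/11555 + I/23110) = 5874583/8874240 + I/23110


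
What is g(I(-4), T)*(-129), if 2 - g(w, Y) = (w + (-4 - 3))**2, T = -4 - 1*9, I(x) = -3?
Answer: 12642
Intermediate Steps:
T = -13 (T = -4 - 9 = -13)
g(w, Y) = 2 - (-7 + w)**2 (g(w, Y) = 2 - (w + (-4 - 3))**2 = 2 - (w - 7)**2 = 2 - (-7 + w)**2)
g(I(-4), T)*(-129) = (2 - (-7 - 3)**2)*(-129) = (2 - 1*(-10)**2)*(-129) = (2 - 1*100)*(-129) = (2 - 100)*(-129) = -98*(-129) = 12642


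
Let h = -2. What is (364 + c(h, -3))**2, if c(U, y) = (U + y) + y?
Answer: 126736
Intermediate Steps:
c(U, y) = U + 2*y
(364 + c(h, -3))**2 = (364 + (-2 + 2*(-3)))**2 = (364 + (-2 - 6))**2 = (364 - 8)**2 = 356**2 = 126736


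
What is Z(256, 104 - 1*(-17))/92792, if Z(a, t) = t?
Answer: 121/92792 ≈ 0.0013040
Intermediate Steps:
Z(256, 104 - 1*(-17))/92792 = (104 - 1*(-17))/92792 = (104 + 17)*(1/92792) = 121*(1/92792) = 121/92792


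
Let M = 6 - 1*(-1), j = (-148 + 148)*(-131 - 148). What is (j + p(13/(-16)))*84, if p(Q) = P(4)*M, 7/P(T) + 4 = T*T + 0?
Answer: 343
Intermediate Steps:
j = 0 (j = 0*(-279) = 0)
M = 7 (M = 6 + 1 = 7)
P(T) = 7/(-4 + T²) (P(T) = 7/(-4 + (T*T + 0)) = 7/(-4 + (T² + 0)) = 7/(-4 + T²))
p(Q) = 49/12 (p(Q) = (7/(-4 + 4²))*7 = (7/(-4 + 16))*7 = (7/12)*7 = 49/12)
(j + p(13/(-16)))*84 = (0 + 49/12)*84 = (49/12)*84 = 343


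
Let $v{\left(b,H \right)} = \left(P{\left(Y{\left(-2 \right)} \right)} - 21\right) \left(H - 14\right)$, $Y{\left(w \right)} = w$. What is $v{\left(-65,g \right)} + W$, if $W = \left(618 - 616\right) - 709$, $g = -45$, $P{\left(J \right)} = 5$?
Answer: $237$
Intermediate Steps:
$W = -707$ ($W = 2 - 709 = -707$)
$v{\left(b,H \right)} = 224 - 16 H$ ($v{\left(b,H \right)} = \left(5 - 21\right) \left(H - 14\right) = - 16 \left(-14 + H\right) = 224 - 16 H$)
$v{\left(-65,g \right)} + W = \left(224 - -720\right) - 707 = \left(224 + 720\right) - 707 = 944 - 707 = 237$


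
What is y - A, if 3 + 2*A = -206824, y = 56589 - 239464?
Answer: -158923/2 ≈ -79462.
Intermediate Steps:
y = -182875
A = -206827/2 (A = -3/2 + (½)*(-206824) = -3/2 - 103412 = -206827/2 ≈ -1.0341e+5)
y - A = -182875 - 1*(-206827/2) = -182875 + 206827/2 = -158923/2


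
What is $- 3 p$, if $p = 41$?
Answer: $-123$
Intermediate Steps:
$- 3 p = \left(-3\right) 41 = -123$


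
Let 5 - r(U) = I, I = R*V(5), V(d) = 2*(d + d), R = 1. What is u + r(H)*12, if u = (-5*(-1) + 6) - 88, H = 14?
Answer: -257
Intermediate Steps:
V(d) = 4*d (V(d) = 2*(2*d) = 4*d)
u = -77 (u = (5 + 6) - 88 = 11 - 88 = -77)
I = 20 (I = 1*(4*5) = 1*20 = 20)
r(U) = -15 (r(U) = 5 - 1*20 = 5 - 20 = -15)
u + r(H)*12 = -77 - 15*12 = -77 - 180 = -257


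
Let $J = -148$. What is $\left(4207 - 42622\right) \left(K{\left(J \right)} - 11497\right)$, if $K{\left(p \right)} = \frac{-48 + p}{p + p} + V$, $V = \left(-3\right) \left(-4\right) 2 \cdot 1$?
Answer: $\frac{32612529495}{74} \approx 4.4071 \cdot 10^{8}$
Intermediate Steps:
$V = 24$ ($V = 12 \cdot 2 \cdot 1 = 24 \cdot 1 = 24$)
$K{\left(p \right)} = 24 + \frac{-48 + p}{2 p}$ ($K{\left(p \right)} = \frac{-48 + p}{p + p} + 24 = \frac{-48 + p}{2 p} + 24 = 24 + \frac{-48 + p}{2 p}$)
$\left(4207 - 42622\right) \left(K{\left(J \right)} - 11497\right) = \left(4207 - 42622\right) \left(\left(\frac{49}{2} - \frac{24}{-148}\right) - 11497\right) = - 38415 \left(\left(\frac{49}{2} - - \frac{6}{37}\right) - 11497\right) = - 38415 \left(\left(\frac{49}{2} + \frac{6}{37}\right) - 11497\right) = - 38415 \left(\frac{1825}{74} - 11497\right) = \left(-38415\right) \left(- \frac{848953}{74}\right) = \frac{32612529495}{74}$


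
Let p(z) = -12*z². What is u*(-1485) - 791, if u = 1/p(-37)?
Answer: -4331021/5476 ≈ -790.91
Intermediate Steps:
u = -1/16428 (u = 1/(-12*(-37)²) = 1/(-12*1369) = 1/(-16428) = -1/16428 ≈ -6.0872e-5)
u*(-1485) - 791 = -1/16428*(-1485) - 791 = 495/5476 - 791 = -4331021/5476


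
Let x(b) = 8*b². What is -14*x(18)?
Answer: -36288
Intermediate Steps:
-14*x(18) = -112*18² = -112*324 = -14*2592 = -36288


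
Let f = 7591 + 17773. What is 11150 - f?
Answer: -14214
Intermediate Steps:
f = 25364
11150 - f = 11150 - 1*25364 = 11150 - 25364 = -14214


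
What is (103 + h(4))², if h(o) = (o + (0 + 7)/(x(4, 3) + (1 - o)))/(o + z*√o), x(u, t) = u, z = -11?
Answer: 3396649/324 ≈ 10483.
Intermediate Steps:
h(o) = (o + 7/(5 - o))/(o - 11*√o) (h(o) = (o + (0 + 7)/(4 + (1 - o)))/(o - 11*√o) = (o + 7/(5 - o))/(o - 11*√o))
(103 + h(4))² = (103 + (7 - 1*4² + 5*4)/(-1*4² - 55*√4 + 5*4 + 11*4^(3/2)))² = (103 + (7 - 1*16 + 20)/(-1*16 - 55*2 + 20 + 11*8))² = (103 + (7 - 16 + 20)/(-16 - 110 + 20 + 88))² = (103 + 11/(-18))² = (103 - 1/18*11)² = (103 - 11/18)² = (1843/18)² = 3396649/324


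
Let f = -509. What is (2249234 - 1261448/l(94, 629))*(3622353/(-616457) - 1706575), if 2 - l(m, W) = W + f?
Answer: -140273474584487257840/36370963 ≈ -3.8567e+12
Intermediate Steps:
l(m, W) = 511 - W (l(m, W) = 2 - (W - 509) = 2 - (-509 + W) = 2 + (509 - W) = 511 - W)
(2249234 - 1261448/l(94, 629))*(3622353/(-616457) - 1706575) = (2249234 - 1261448/(511 - 1*629))*(3622353/(-616457) - 1706575) = (2249234 - 1261448/(511 - 629))*(3622353*(-1/616457) - 1706575) = (2249234 - 1261448/(-118))*(-3622353/616457 - 1706575) = (2249234 - 1261448*(-1/118))*(-1052033727128/616457) = (2249234 + 630724/59)*(-1052033727128/616457) = (133335530/59)*(-1052033727128/616457) = -140273474584487257840/36370963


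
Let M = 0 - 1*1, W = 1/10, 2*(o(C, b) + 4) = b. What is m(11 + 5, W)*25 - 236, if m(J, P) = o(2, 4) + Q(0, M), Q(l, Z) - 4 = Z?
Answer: -211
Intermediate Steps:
o(C, b) = -4 + b/2
W = 1/10 ≈ 0.10000
M = -1 (M = 0 - 1 = -1)
Q(l, Z) = 4 + Z
m(J, P) = 1 (m(J, P) = (-4 + (1/2)*4) + (4 - 1) = (-4 + 2) + 3 = -2 + 3 = 1)
m(11 + 5, W)*25 - 236 = 1*25 - 236 = 25 - 236 = -211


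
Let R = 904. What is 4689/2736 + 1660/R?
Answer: 121953/34352 ≈ 3.5501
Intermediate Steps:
4689/2736 + 1660/R = 4689/2736 + 1660/904 = 4689*(1/2736) + 1660*(1/904) = 521/304 + 415/226 = 121953/34352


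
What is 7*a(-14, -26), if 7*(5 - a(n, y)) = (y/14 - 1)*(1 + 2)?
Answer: 305/7 ≈ 43.571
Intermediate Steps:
a(n, y) = 38/7 - 3*y/98 (a(n, y) = 5 - (y/14 - 1)*(1 + 2)/7 = 5 - (y*(1/14) - 1)*3/7 = 5 - (y/14 - 1)*3/7 = 5 - (-1 + y/14)*3/7 = 5 - (-3 + 3*y/14)/7 = 5 + (3/7 - 3*y/98) = 38/7 - 3*y/98)
7*a(-14, -26) = 7*(38/7 - 3/98*(-26)) = 7*(38/7 + 39/49) = 7*(305/49) = 305/7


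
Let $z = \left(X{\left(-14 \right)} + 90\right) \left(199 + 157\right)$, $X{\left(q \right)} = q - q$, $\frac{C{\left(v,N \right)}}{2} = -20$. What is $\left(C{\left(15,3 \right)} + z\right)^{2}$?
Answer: $1024000000$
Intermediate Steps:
$C{\left(v,N \right)} = -40$ ($C{\left(v,N \right)} = 2 \left(-20\right) = -40$)
$X{\left(q \right)} = 0$
$z = 32040$ ($z = \left(0 + 90\right) \left(199 + 157\right) = 90 \cdot 356 = 32040$)
$\left(C{\left(15,3 \right)} + z\right)^{2} = \left(-40 + 32040\right)^{2} = 32000^{2} = 1024000000$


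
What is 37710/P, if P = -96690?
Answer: -1257/3223 ≈ -0.39001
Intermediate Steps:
37710/P = 37710/(-96690) = 37710*(-1/96690) = -1257/3223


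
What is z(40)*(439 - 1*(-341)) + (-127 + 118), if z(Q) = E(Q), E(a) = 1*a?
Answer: 31191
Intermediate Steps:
E(a) = a
z(Q) = Q
z(40)*(439 - 1*(-341)) + (-127 + 118) = 40*(439 - 1*(-341)) + (-127 + 118) = 40*(439 + 341) - 9 = 40*780 - 9 = 31200 - 9 = 31191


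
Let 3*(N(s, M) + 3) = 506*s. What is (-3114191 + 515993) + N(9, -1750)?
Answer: -2596683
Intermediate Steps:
N(s, M) = -3 + 506*s/3 (N(s, M) = -3 + (506*s)/3 = -3 + 506*s/3)
(-3114191 + 515993) + N(9, -1750) = (-3114191 + 515993) + (-3 + (506/3)*9) = -2598198 + (-3 + 1518) = -2598198 + 1515 = -2596683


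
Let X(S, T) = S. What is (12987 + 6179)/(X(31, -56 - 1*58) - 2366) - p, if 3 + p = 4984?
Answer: -11649801/2335 ≈ -4989.2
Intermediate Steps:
p = 4981 (p = -3 + 4984 = 4981)
(12987 + 6179)/(X(31, -56 - 1*58) - 2366) - p = (12987 + 6179)/(31 - 2366) - 1*4981 = 19166/(-2335) - 4981 = 19166*(-1/2335) - 4981 = -19166/2335 - 4981 = -11649801/2335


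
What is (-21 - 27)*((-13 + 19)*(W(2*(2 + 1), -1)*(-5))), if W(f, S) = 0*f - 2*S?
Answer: 2880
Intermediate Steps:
W(f, S) = -2*S (W(f, S) = 0 - 2*S = -2*S)
(-21 - 27)*((-13 + 19)*(W(2*(2 + 1), -1)*(-5))) = (-21 - 27)*((-13 + 19)*(-2*(-1)*(-5))) = -288*2*(-5) = -288*(-10) = -48*(-60) = 2880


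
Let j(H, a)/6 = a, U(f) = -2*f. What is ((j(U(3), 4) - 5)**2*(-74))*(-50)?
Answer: 1335700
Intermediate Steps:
j(H, a) = 6*a
((j(U(3), 4) - 5)**2*(-74))*(-50) = ((6*4 - 5)**2*(-74))*(-50) = ((24 - 5)**2*(-74))*(-50) = (19**2*(-74))*(-50) = (361*(-74))*(-50) = -26714*(-50) = 1335700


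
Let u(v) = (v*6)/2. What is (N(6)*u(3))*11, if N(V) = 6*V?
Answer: 3564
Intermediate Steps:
u(v) = 3*v (u(v) = (6*v)*(½) = 3*v)
(N(6)*u(3))*11 = ((6*6)*(3*3))*11 = (36*9)*11 = 324*11 = 3564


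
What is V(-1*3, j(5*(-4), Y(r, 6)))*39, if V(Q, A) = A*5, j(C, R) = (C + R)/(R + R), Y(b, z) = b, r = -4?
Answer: 585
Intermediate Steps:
j(C, R) = (C + R)/(2*R) (j(C, R) = (C + R)/((2*R)) = (C + R)*(1/(2*R)) = (C + R)/(2*R))
V(Q, A) = 5*A
V(-1*3, j(5*(-4), Y(r, 6)))*39 = (5*((1/2)*(5*(-4) - 4)/(-4)))*39 = (5*((1/2)*(-1/4)*(-20 - 4)))*39 = (5*((1/2)*(-1/4)*(-24)))*39 = (5*3)*39 = 15*39 = 585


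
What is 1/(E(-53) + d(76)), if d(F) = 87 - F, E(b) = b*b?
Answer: 1/2820 ≈ 0.00035461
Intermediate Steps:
E(b) = b²
1/(E(-53) + d(76)) = 1/((-53)² + (87 - 1*76)) = 1/(2809 + (87 - 76)) = 1/(2809 + 11) = 1/2820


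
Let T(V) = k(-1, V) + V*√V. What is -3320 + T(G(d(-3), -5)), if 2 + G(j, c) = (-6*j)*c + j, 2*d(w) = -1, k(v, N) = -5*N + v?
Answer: -6467/2 - 35*I*√70/4 ≈ -3233.5 - 73.208*I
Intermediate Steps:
k(v, N) = v - 5*N
d(w) = -½ (d(w) = (½)*(-1) = -½)
G(j, c) = -2 + j - 6*c*j (G(j, c) = -2 + ((-6*j)*c + j) = -2 + (-6*c*j + j) = -2 + (j - 6*c*j) = -2 + j - 6*c*j)
T(V) = -1 + V^(3/2) - 5*V (T(V) = (-1 - 5*V) + V*√V = (-1 - 5*V) + V^(3/2) = -1 + V^(3/2) - 5*V)
-3320 + T(G(d(-3), -5)) = -3320 + (-1 + (-2 - ½ - 6*(-5)*(-½))^(3/2) - 5*(-2 - ½ - 6*(-5)*(-½))) = -3320 + (-1 + (-2 - ½ - 15)^(3/2) - 5*(-2 - ½ - 15)) = -3320 + (-1 + (-35/2)^(3/2) - 5*(-35/2)) = -3320 + (-1 - 35*I*√70/4 + 175/2) = -3320 + (173/2 - 35*I*√70/4) = -6467/2 - 35*I*√70/4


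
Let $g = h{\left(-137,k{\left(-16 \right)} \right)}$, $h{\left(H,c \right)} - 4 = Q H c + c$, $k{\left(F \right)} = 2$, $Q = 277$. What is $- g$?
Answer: $75892$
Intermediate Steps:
$h{\left(H,c \right)} = 4 + c + 277 H c$ ($h{\left(H,c \right)} = 4 + \left(277 H c + c\right) = 4 + \left(c + 277 H c\right) = 4 + c + 277 H c$)
$g = -75892$ ($g = 4 + 2 + 277 \left(-137\right) 2 = 4 + 2 - 75898 = -75892$)
$- g = \left(-1\right) \left(-75892\right) = 75892$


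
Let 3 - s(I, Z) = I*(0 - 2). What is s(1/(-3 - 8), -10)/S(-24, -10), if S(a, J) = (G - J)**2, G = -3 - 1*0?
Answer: 31/539 ≈ 0.057514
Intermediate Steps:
G = -3 (G = -3 + 0 = -3)
s(I, Z) = 3 + 2*I (s(I, Z) = 3 - I*(0 - 2) = 3 - I*(-2) = 3 - (-2)*I = 3 + 2*I)
S(a, J) = (-3 - J)**2
s(1/(-3 - 8), -10)/S(-24, -10) = (3 + 2/(-3 - 8))/((3 - 10)**2) = (3 + 2/(-11))/((-7)**2) = (3 + 2*(-1/11))/49 = (3 - 2/11)*(1/49) = (31/11)*(1/49) = 31/539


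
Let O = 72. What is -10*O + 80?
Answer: -640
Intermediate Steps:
-10*O + 80 = -10*72 + 80 = -720 + 80 = -640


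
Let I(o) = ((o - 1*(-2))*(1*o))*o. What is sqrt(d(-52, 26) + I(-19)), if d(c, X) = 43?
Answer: I*sqrt(6094) ≈ 78.064*I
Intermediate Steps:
I(o) = o**2*(2 + o) (I(o) = ((o + 2)*o)*o = ((2 + o)*o)*o = (o*(2 + o))*o = o**2*(2 + o))
sqrt(d(-52, 26) + I(-19)) = sqrt(43 + (-19)**2*(2 - 19)) = sqrt(43 + 361*(-17)) = sqrt(43 - 6137) = sqrt(-6094) = I*sqrt(6094)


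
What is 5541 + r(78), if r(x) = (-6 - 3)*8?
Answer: 5469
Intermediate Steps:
r(x) = -72 (r(x) = -9*8 = -72)
5541 + r(78) = 5541 - 72 = 5469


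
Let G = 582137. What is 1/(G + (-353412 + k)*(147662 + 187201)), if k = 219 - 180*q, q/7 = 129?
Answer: -1/172699317442 ≈ -5.7904e-12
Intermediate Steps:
q = 903 (q = 7*129 = 903)
k = -162321 (k = 219 - 180*903 = 219 - 162540 = -162321)
1/(G + (-353412 + k)*(147662 + 187201)) = 1/(582137 + (-353412 - 162321)*(147662 + 187201)) = 1/(582137 - 515733*334863) = 1/(582137 - 172699899579) = 1/(-172699317442) = -1/172699317442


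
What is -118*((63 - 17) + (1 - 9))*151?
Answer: -677084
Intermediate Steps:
-118*((63 - 17) + (1 - 9))*151 = -118*(46 - 8)*151 = -118*38*151 = -4484*151 = -677084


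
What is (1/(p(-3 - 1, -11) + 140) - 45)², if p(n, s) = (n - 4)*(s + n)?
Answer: 136866601/67600 ≈ 2024.7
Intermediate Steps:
p(n, s) = (-4 + n)*(n + s)
(1/(p(-3 - 1, -11) + 140) - 45)² = (1/(((-3 - 1)² - 4*(-3 - 1) - 4*(-11) + (-3 - 1)*(-11)) + 140) - 45)² = (1/(((-4)² - 4*(-4) + 44 - 4*(-11)) + 140) - 45)² = (1/((16 + 16 + 44 + 44) + 140) - 45)² = (1/(120 + 140) - 45)² = (1/260 - 45)² = (-11699/260)² = 136866601/67600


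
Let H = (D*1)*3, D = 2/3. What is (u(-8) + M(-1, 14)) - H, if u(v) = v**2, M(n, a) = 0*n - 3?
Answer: 59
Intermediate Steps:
M(n, a) = -3 (M(n, a) = 0 - 3 = -3)
D = 2/3 (D = 2*(1/3) = 2/3 ≈ 0.66667)
H = 2 (H = ((2/3)*1)*3 = (2/3)*3 = 2)
(u(-8) + M(-1, 14)) - H = ((-8)**2 - 3) - 1*2 = (64 - 3) - 2 = 61 - 2 = 59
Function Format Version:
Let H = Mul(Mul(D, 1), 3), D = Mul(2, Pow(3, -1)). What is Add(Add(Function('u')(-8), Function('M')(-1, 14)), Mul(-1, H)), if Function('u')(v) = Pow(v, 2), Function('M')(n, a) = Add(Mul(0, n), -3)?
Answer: 59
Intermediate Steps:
Function('M')(n, a) = -3 (Function('M')(n, a) = Add(0, -3) = -3)
D = Rational(2, 3) (D = Mul(2, Rational(1, 3)) = Rational(2, 3) ≈ 0.66667)
H = 2 (H = Mul(Mul(Rational(2, 3), 1), 3) = Mul(Rational(2, 3), 3) = 2)
Add(Add(Function('u')(-8), Function('M')(-1, 14)), Mul(-1, H)) = Add(Add(Pow(-8, 2), -3), Mul(-1, 2)) = Add(Add(64, -3), -2) = Add(61, -2) = 59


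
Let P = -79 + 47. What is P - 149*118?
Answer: -17614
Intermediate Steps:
P = -32
P - 149*118 = -32 - 149*118 = -32 - 17582 = -17614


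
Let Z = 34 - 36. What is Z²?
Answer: 4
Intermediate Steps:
Z = -2
Z² = (-2)² = 4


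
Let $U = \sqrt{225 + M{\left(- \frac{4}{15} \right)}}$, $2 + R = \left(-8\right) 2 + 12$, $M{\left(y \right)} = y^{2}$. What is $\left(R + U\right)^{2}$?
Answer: $\frac{\left(90 - \sqrt{50641}\right)^{2}}{225} \approx 81.043$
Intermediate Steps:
$R = -6$ ($R = -2 + \left(\left(-8\right) 2 + 12\right) = -2 + \left(-16 + 12\right) = -2 - 4 = -6$)
$U = \frac{\sqrt{50641}}{15}$ ($U = \sqrt{225 + \left(- \frac{4}{15}\right)^{2}} = \sqrt{225 + \frac{16}{225}} = \sqrt{\frac{50641}{225}} = \frac{\sqrt{50641}}{15} \approx 15.002$)
$\left(R + U\right)^{2} = \left(-6 + \frac{\sqrt{50641}}{15}\right)^{2}$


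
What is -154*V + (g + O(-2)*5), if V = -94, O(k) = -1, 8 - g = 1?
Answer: 14478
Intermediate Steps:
g = 7 (g = 8 - 1*1 = 8 - 1 = 7)
-154*V + (g + O(-2)*5) = -154*(-94) + (7 - 1*5) = 14476 + (7 - 5) = 14476 + 2 = 14478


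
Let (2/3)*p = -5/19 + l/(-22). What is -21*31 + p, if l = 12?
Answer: -272625/418 ≈ -652.21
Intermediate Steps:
p = -507/418 (p = 3*(-5/19 + 12/(-22))/2 = 3*(-5*1/19 + 12*(-1/22))/2 = 3*(-5/19 - 6/11)/2 = (3/2)*(-169/209) = -507/418 ≈ -1.2129)
-21*31 + p = -21*31 - 507/418 = -651 - 507/418 = -272625/418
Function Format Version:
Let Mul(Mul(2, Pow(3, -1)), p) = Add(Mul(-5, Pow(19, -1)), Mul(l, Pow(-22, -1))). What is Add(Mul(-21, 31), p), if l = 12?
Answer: Rational(-272625, 418) ≈ -652.21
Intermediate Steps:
p = Rational(-507, 418) (p = Mul(Rational(3, 2), Add(Mul(-5, Pow(19, -1)), Mul(12, Pow(-22, -1)))) = Mul(Rational(3, 2), Add(Mul(-5, Rational(1, 19)), Mul(12, Rational(-1, 22)))) = Mul(Rational(3, 2), Add(Rational(-5, 19), Rational(-6, 11))) = Mul(Rational(3, 2), Rational(-169, 209)) = Rational(-507, 418) ≈ -1.2129)
Add(Mul(-21, 31), p) = Add(Mul(-21, 31), Rational(-507, 418)) = Add(-651, Rational(-507, 418)) = Rational(-272625, 418)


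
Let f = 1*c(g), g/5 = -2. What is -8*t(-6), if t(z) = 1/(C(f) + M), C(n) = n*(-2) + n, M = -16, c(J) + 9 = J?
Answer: -8/3 ≈ -2.6667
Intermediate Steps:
g = -10 (g = 5*(-2) = -10)
c(J) = -9 + J
f = -19 (f = 1*(-9 - 10) = 1*(-19) = -19)
C(n) = -n (C(n) = -2*n + n = -n)
t(z) = ⅓ (t(z) = 1/(-1*(-19) - 16) = 1/(19 - 16) = 1/3 = ⅓)
-8*t(-6) = -8*⅓ = -8/3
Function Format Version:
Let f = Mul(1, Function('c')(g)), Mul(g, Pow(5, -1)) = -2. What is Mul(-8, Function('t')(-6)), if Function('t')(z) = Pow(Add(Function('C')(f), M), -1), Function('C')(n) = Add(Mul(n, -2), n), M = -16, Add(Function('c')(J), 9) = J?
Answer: Rational(-8, 3) ≈ -2.6667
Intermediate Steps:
g = -10 (g = Mul(5, -2) = -10)
Function('c')(J) = Add(-9, J)
f = -19 (f = Mul(1, Add(-9, -10)) = Mul(1, -19) = -19)
Function('C')(n) = Mul(-1, n) (Function('C')(n) = Add(Mul(-2, n), n) = Mul(-1, n))
Function('t')(z) = Rational(1, 3) (Function('t')(z) = Pow(Add(Mul(-1, -19), -16), -1) = Pow(Add(19, -16), -1) = Pow(3, -1) = Rational(1, 3))
Mul(-8, Function('t')(-6)) = Mul(-8, Rational(1, 3)) = Rational(-8, 3)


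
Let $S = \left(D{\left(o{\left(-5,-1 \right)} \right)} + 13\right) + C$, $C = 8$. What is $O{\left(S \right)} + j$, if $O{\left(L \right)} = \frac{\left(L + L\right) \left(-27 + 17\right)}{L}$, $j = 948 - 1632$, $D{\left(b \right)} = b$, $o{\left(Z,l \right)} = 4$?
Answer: $-704$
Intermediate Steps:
$j = -684$ ($j = 948 - 1632 = -684$)
$S = 25$ ($S = \left(4 + 13\right) + 8 = 17 + 8 = 25$)
$O{\left(L \right)} = -20$ ($O{\left(L \right)} = \frac{2 L \left(-10\right)}{L} = \frac{\left(-20\right) L}{L} = -20$)
$O{\left(S \right)} + j = -20 - 684 = -704$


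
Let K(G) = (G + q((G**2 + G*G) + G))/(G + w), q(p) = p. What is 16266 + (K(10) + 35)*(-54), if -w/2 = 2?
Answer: 12396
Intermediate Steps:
w = -4 (w = -2*2 = -4)
K(G) = (2*G + 2*G**2)/(-4 + G) (K(G) = (G + ((G**2 + G*G) + G))/(G - 4) = (G + ((G**2 + G**2) + G))/(-4 + G) = (G + (2*G**2 + G))/(-4 + G) = (G + (G + 2*G**2))/(-4 + G) = (2*G + 2*G**2)/(-4 + G))
16266 + (K(10) + 35)*(-54) = 16266 + (2*10*(1 + 10)/(-4 + 10) + 35)*(-54) = 16266 + (2*10*11/6 + 35)*(-54) = 16266 + (2*10*(1/6)*11 + 35)*(-54) = 16266 + (110/3 + 35)*(-54) = 16266 + (215/3)*(-54) = 16266 - 3870 = 12396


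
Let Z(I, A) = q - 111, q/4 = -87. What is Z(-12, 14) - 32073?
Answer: -32532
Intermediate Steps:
q = -348 (q = 4*(-87) = -348)
Z(I, A) = -459 (Z(I, A) = -348 - 111 = -459)
Z(-12, 14) - 32073 = -459 - 32073 = -32532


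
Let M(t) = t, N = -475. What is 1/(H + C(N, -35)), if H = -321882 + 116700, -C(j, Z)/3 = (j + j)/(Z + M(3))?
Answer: -16/3284337 ≈ -4.8716e-6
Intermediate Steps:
C(j, Z) = -6*j/(3 + Z) (C(j, Z) = -3*(j + j)/(Z + 3) = -3*2*j/(3 + Z) = -6*j/(3 + Z))
H = -205182
1/(H + C(N, -35)) = 1/(-205182 - 6*(-475)/(3 - 35)) = 1/(-205182 - 6*(-475)/(-32)) = 1/(-205182 - 6*(-475)*(-1/32)) = 1/(-205182 - 1425/16) = 1/(-3284337/16) = -16/3284337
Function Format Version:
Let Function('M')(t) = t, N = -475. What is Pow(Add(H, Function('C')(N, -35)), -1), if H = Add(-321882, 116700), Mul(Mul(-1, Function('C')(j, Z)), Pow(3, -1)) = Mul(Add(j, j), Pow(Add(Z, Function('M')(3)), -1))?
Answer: Rational(-16, 3284337) ≈ -4.8716e-6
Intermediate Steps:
Function('C')(j, Z) = Mul(-6, j, Pow(Add(3, Z), -1)) (Function('C')(j, Z) = Mul(-3, Mul(Add(j, j), Pow(Add(Z, 3), -1))) = Mul(-3, Mul(Mul(2, j), Pow(Add(3, Z), -1))) = Mul(-3, Mul(2, j, Pow(Add(3, Z), -1))) = Mul(-6, j, Pow(Add(3, Z), -1)))
H = -205182
Pow(Add(H, Function('C')(N, -35)), -1) = Pow(Add(-205182, Mul(-6, -475, Pow(Add(3, -35), -1))), -1) = Pow(Add(-205182, Mul(-6, -475, Pow(-32, -1))), -1) = Pow(Add(-205182, Mul(-6, -475, Rational(-1, 32))), -1) = Pow(Add(-205182, Rational(-1425, 16)), -1) = Pow(Rational(-3284337, 16), -1) = Rational(-16, 3284337)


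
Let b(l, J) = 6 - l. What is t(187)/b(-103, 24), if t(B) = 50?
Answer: 50/109 ≈ 0.45872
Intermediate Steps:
t(187)/b(-103, 24) = 50/(6 - 1*(-103)) = 50/(6 + 103) = 50/109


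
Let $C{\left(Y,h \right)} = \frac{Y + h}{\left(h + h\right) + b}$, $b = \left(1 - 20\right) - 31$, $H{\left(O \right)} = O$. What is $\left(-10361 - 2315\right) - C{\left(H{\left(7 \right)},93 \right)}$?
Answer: $- \frac{431009}{34} \approx -12677.0$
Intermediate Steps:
$b = -50$ ($b = -19 - 31 = -50$)
$C{\left(Y,h \right)} = \frac{Y + h}{-50 + 2 h}$ ($C{\left(Y,h \right)} = \frac{Y + h}{\left(h + h\right) - 50} = \frac{Y + h}{2 h - 50} = \frac{Y + h}{-50 + 2 h}$)
$\left(-10361 - 2315\right) - C{\left(H{\left(7 \right)},93 \right)} = \left(-10361 - 2315\right) - \frac{7 + 93}{2 \left(-25 + 93\right)} = \left(-10361 - 2315\right) - \frac{1}{2} \cdot \frac{1}{68} \cdot 100 = -12676 - \frac{1}{2} \cdot \frac{1}{68} \cdot 100 = -12676 - \frac{25}{34} = - \frac{431009}{34}$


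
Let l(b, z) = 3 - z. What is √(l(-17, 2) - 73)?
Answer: 6*I*√2 ≈ 8.4853*I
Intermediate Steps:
√(l(-17, 2) - 73) = √((3 - 1*2) - 73) = √((3 - 2) - 73) = √(1 - 73) = √(-72) = 6*I*√2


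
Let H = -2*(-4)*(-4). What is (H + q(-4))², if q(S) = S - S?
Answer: 1024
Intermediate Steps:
q(S) = 0
H = -32 (H = 8*(-4) = -32)
(H + q(-4))² = (-32 + 0)² = (-32)² = 1024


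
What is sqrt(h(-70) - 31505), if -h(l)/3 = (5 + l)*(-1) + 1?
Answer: 7*I*sqrt(647) ≈ 178.05*I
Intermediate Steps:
h(l) = 12 + 3*l (h(l) = -3*((5 + l)*(-1) + 1) = -3*((-5 - l) + 1) = -3*(-4 - l) = 12 + 3*l)
sqrt(h(-70) - 31505) = sqrt((12 + 3*(-70)) - 31505) = sqrt((12 - 210) - 31505) = sqrt(-198 - 31505) = sqrt(-31703) = 7*I*sqrt(647)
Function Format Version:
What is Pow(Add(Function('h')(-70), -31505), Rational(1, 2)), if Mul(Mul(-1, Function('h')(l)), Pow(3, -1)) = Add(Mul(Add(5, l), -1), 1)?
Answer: Mul(7, I, Pow(647, Rational(1, 2))) ≈ Mul(178.05, I)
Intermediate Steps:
Function('h')(l) = Add(12, Mul(3, l)) (Function('h')(l) = Mul(-3, Add(Mul(Add(5, l), -1), 1)) = Mul(-3, Add(Add(-5, Mul(-1, l)), 1)) = Mul(-3, Add(-4, Mul(-1, l))) = Add(12, Mul(3, l)))
Pow(Add(Function('h')(-70), -31505), Rational(1, 2)) = Pow(Add(Add(12, Mul(3, -70)), -31505), Rational(1, 2)) = Pow(Add(Add(12, -210), -31505), Rational(1, 2)) = Pow(Add(-198, -31505), Rational(1, 2)) = Pow(-31703, Rational(1, 2)) = Mul(7, I, Pow(647, Rational(1, 2)))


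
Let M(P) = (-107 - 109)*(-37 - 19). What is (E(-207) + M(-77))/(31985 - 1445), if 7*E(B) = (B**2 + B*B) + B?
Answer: 8103/10180 ≈ 0.79597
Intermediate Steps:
M(P) = 12096 (M(P) = -216*(-56) = 12096)
E(B) = B/7 + 2*B**2/7 (E(B) = ((B**2 + B*B) + B)/7 = ((B**2 + B**2) + B)/7 = (2*B**2 + B)/7 = (B + 2*B**2)/7 = B/7 + 2*B**2/7)
(E(-207) + M(-77))/(31985 - 1445) = ((1/7)*(-207)*(1 + 2*(-207)) + 12096)/(31985 - 1445) = ((1/7)*(-207)*(1 - 414) + 12096)/30540 = ((1/7)*(-207)*(-413) + 12096)*(1/30540) = (12213 + 12096)*(1/30540) = 24309*(1/30540) = 8103/10180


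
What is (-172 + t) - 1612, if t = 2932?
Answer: 1148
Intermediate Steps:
(-172 + t) - 1612 = (-172 + 2932) - 1612 = 2760 - 1612 = 1148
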